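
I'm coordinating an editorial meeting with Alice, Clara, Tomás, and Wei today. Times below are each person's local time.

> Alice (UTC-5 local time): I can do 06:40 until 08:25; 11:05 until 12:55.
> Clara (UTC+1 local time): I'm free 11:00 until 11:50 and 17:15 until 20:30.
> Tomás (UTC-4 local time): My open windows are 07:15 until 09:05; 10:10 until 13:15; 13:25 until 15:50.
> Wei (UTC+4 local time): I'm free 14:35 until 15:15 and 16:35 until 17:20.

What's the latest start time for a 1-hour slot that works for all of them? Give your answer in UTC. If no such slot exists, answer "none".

none

Alice in UTC: 11:40-13:25, 16:05-17:55 (add 5h to convert from UTC-5).
Clara in UTC: 10:00-10:50, 16:15-19:30 (subtract 1h to convert from UTC+1).
Tomás in UTC: 11:15-13:05, 14:10-17:15, 17:25-19:50 (add 4h to convert from UTC-4).
Wei in UTC: 10:35-11:15, 12:35-13:20 (subtract 4h to convert from UTC+4).
Alice ∩ Clara: 16:15-17:55.
Alice ∩ Clara ∩ Tomás: 16:15-17:15, 17:25-17:55.
Alice ∩ Clara ∩ Tomás ∩ Wei: ∅.
There is no time when everyone is free.
No common window is at least 60 minutes long.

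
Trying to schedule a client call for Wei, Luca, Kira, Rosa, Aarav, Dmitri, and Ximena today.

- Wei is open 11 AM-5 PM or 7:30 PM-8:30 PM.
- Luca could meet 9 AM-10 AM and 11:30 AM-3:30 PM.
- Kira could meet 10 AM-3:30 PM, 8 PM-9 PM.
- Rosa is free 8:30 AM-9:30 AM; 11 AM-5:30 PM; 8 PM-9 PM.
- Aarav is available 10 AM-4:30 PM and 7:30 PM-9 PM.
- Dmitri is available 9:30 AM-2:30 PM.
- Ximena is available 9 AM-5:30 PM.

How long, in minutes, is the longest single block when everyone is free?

Wei ∩ Luca: 11:30-15:30.
Wei ∩ Luca ∩ Kira: 11:30-15:30.
Wei ∩ Luca ∩ Kira ∩ Rosa: 11:30-15:30.
Wei ∩ Luca ∩ Kira ∩ Rosa ∩ Aarav: 11:30-15:30.
Wei ∩ Luca ∩ Kira ∩ Rosa ∩ Aarav ∩ Dmitri: 11:30-14:30.
Wei ∩ Luca ∩ Kira ∩ Rosa ∩ Aarav ∩ Dmitri ∩ Ximena: 11:30-14:30.
The longest is 11:30-14:30 at 180 minutes.

180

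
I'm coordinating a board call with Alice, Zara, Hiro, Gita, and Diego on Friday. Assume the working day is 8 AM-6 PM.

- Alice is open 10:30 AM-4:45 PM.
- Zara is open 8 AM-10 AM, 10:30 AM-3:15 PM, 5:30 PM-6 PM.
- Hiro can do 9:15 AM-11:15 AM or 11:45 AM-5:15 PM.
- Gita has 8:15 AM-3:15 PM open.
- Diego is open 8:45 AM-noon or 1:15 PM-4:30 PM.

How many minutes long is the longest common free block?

120

Alice ∩ Zara: 10:30-15:15.
Alice ∩ Zara ∩ Hiro: 10:30-11:15, 11:45-15:15.
Alice ∩ Zara ∩ Hiro ∩ Gita: 10:30-11:15, 11:45-15:15.
Alice ∩ Zara ∩ Hiro ∩ Gita ∩ Diego: 10:30-11:15, 11:45-12:00, 13:15-15:15.
So the common availability across everyone is 10:30-11:15, 11:45-12:00, 13:15-15:15.
The longest is 13:15-15:15 at 120 minutes.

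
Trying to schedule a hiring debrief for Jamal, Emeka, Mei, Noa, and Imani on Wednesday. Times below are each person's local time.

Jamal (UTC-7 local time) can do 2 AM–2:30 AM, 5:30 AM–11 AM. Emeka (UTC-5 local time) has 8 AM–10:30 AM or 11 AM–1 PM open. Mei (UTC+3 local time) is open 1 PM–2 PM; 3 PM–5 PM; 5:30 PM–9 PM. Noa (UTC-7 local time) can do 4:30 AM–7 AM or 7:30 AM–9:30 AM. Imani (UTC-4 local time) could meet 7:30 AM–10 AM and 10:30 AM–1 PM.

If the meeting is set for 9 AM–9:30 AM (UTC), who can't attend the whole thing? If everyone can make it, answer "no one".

Jamal in UTC: 09:00-09:30, 12:30-18:00 (add 7h to convert from UTC-7).
Emeka in UTC: 13:00-15:30, 16:00-18:00 (add 5h to convert from UTC-5).
Mei in UTC: 10:00-11:00, 12:00-14:00, 14:30-18:00 (subtract 3h to convert from UTC+3).
Noa in UTC: 11:30-14:00, 14:30-16:30 (add 7h to convert from UTC-7).
Imani in UTC: 11:30-14:00, 14:30-17:00 (add 4h to convert from UTC-4).
Jamal: free for 09:00-09:30. Emeka: not fully free for 09:00-09:30. Mei: not fully free for 09:00-09:30. Noa: not fully free for 09:00-09:30. Imani: not fully free for 09:00-09:30.

Emeka, Imani, Mei, Noa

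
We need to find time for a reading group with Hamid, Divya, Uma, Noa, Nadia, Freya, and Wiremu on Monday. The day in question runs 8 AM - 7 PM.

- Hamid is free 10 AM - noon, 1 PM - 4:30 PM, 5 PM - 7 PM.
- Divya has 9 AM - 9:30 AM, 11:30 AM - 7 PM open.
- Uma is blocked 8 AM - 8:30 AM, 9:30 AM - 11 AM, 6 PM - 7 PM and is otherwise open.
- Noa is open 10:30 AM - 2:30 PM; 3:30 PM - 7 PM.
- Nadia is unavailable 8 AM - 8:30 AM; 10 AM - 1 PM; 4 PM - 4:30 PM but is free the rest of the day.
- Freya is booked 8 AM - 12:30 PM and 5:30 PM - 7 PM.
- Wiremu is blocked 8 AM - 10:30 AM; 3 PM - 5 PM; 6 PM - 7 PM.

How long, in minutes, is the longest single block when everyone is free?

Hamid free: 10:00-12:00, 13:00-16:30, 17:00-19:00.
Divya free: 09:00-09:30, 11:30-19:00.
Uma free: 08:30-09:30, 11:00-18:00 (invert busy blocks within the working day).
Noa free: 10:30-14:30, 15:30-19:00.
Nadia free: 08:30-10:00, 13:00-16:00, 16:30-19:00 (invert busy blocks within the working day).
Freya free: 12:30-17:30 (invert busy blocks within the working day).
Wiremu free: 10:30-15:00, 17:00-18:00 (invert busy blocks within the working day).
Hamid ∩ Divya: 11:30-12:00, 13:00-16:30, 17:00-19:00.
Hamid ∩ Divya ∩ Uma: 11:30-12:00, 13:00-16:30, 17:00-18:00.
Hamid ∩ Divya ∩ Uma ∩ Noa: 11:30-12:00, 13:00-14:30, 15:30-16:30, 17:00-18:00.
Hamid ∩ Divya ∩ Uma ∩ Noa ∩ Nadia: 13:00-14:30, 15:30-16:00, 17:00-18:00.
Hamid ∩ Divya ∩ Uma ∩ Noa ∩ Nadia ∩ Freya: 13:00-14:30, 15:30-16:00, 17:00-17:30.
Hamid ∩ Divya ∩ Uma ∩ Noa ∩ Nadia ∩ Freya ∩ Wiremu: 13:00-14:30, 17:00-17:30.
The longest is 13:00-14:30 at 90 minutes.

90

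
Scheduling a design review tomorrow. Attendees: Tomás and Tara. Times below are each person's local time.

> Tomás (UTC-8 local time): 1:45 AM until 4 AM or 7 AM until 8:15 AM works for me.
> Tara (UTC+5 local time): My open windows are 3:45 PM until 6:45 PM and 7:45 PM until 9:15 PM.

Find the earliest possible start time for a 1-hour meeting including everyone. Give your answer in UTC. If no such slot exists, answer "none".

Tomás in UTC: 09:45-12:00, 15:00-16:15 (add 8h to convert from UTC-8).
Tara in UTC: 10:45-13:45, 14:45-16:15 (subtract 5h to convert from UTC+5).
Tomás ∩ Tara: 10:45-12:00, 15:00-16:15.
The first common window of at least 60 minutes is 10:45-12:00, so the earliest start is 10:45.

10:45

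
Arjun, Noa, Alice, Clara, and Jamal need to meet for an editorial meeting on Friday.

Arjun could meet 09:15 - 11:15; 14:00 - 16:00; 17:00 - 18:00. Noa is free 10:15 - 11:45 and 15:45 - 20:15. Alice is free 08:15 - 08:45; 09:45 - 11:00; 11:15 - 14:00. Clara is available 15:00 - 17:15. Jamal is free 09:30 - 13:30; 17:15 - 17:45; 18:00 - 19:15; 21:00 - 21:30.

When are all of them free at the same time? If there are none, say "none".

Arjun ∩ Noa: 10:15-11:15, 15:45-16:00, 17:00-18:00.
Arjun ∩ Noa ∩ Alice: 10:15-11:00.
Arjun ∩ Noa ∩ Alice ∩ Clara: ∅.
Arjun ∩ Noa ∩ Alice ∩ Clara ∩ Jamal: ∅.
There is no time when everyone is free.

none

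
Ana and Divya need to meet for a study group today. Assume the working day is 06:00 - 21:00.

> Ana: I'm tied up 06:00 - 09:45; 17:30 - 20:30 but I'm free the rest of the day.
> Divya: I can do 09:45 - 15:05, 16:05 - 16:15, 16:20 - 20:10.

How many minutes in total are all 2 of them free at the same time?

Ana free: 09:45-17:30, 20:30-21:00 (invert busy blocks within the working day).
Divya free: 09:45-15:05, 16:05-16:15, 16:20-20:10.
Ana ∩ Divya: 09:45-15:05, 16:05-16:15, 16:20-17:30.
Summing the common windows: 320 + 10 + 70 = 400 minutes.

400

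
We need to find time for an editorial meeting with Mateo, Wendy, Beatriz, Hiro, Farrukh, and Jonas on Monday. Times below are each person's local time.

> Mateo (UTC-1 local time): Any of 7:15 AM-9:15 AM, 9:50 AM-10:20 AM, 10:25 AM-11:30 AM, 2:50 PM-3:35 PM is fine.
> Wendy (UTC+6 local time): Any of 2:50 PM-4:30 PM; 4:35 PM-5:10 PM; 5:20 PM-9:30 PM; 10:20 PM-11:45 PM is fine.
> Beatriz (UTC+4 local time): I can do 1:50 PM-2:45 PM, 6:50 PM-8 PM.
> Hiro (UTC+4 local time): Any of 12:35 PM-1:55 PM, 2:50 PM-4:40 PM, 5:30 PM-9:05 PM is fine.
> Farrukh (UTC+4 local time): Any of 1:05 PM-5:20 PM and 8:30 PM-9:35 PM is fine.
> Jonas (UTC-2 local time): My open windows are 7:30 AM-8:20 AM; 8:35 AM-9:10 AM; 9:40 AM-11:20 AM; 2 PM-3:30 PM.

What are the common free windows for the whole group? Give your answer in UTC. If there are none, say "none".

09:50-09:55

Mateo in UTC: 08:15-10:15, 10:50-11:20, 11:25-12:30, 15:50-16:35 (add 1h to convert from UTC-1).
Wendy in UTC: 08:50-10:30, 10:35-11:10, 11:20-15:30, 16:20-17:45 (subtract 6h to convert from UTC+6).
Beatriz in UTC: 09:50-10:45, 14:50-16:00 (subtract 4h to convert from UTC+4).
Hiro in UTC: 08:35-09:55, 10:50-12:40, 13:30-17:05 (subtract 4h to convert from UTC+4).
Farrukh in UTC: 09:05-13:20, 16:30-17:35 (subtract 4h to convert from UTC+4).
Jonas in UTC: 09:30-10:20, 10:35-11:10, 11:40-13:20, 16:00-17:30 (add 2h to convert from UTC-2).
Mateo ∩ Wendy: 08:50-10:15, 10:50-11:10, 11:25-12:30, 16:20-16:35.
Mateo ∩ Wendy ∩ Beatriz: 09:50-10:15.
Mateo ∩ Wendy ∩ Beatriz ∩ Hiro: 09:50-09:55.
Mateo ∩ Wendy ∩ Beatriz ∩ Hiro ∩ Farrukh: 09:50-09:55.
Mateo ∩ Wendy ∩ Beatriz ∩ Hiro ∩ Farrukh ∩ Jonas: 09:50-09:55.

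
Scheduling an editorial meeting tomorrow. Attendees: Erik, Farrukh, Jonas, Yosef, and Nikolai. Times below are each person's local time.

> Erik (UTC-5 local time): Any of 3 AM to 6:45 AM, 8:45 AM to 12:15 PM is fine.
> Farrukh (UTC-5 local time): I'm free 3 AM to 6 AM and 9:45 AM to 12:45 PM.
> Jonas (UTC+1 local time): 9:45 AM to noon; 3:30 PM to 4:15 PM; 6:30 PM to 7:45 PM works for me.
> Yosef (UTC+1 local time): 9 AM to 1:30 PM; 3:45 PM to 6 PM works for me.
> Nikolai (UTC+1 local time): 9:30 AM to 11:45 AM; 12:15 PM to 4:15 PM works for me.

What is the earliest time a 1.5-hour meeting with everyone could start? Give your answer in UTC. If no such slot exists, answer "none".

08:45

Erik in UTC: 08:00-11:45, 13:45-17:15 (add 5h to convert from UTC-5).
Farrukh in UTC: 08:00-11:00, 14:45-17:45 (add 5h to convert from UTC-5).
Jonas in UTC: 08:45-11:00, 14:30-15:15, 17:30-18:45 (subtract 1h to convert from UTC+1).
Yosef in UTC: 08:00-12:30, 14:45-17:00 (subtract 1h to convert from UTC+1).
Nikolai in UTC: 08:30-10:45, 11:15-15:15 (subtract 1h to convert from UTC+1).
Erik ∩ Farrukh: 08:00-11:00, 14:45-17:15.
Erik ∩ Farrukh ∩ Jonas: 08:45-11:00, 14:45-15:15.
Erik ∩ Farrukh ∩ Jonas ∩ Yosef: 08:45-11:00, 14:45-15:15.
Erik ∩ Farrukh ∩ Jonas ∩ Yosef ∩ Nikolai: 08:45-10:45, 14:45-15:15.
Those are the intersection windows.
The first common window of at least 90 minutes is 08:45-10:45, so the earliest start is 08:45.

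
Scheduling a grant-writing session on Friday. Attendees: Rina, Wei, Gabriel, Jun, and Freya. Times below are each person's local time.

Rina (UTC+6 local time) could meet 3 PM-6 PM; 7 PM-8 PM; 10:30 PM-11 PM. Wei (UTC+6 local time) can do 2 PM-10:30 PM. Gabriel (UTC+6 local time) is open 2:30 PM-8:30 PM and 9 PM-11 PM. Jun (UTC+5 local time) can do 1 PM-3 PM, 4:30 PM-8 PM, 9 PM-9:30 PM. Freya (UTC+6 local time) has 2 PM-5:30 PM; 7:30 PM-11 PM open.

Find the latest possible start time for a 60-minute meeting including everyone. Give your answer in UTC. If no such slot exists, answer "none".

Rina in UTC: 09:00-12:00, 13:00-14:00, 16:30-17:00 (subtract 6h to convert from UTC+6).
Wei in UTC: 08:00-16:30 (subtract 6h to convert from UTC+6).
Gabriel in UTC: 08:30-14:30, 15:00-17:00 (subtract 6h to convert from UTC+6).
Jun in UTC: 08:00-10:00, 11:30-15:00, 16:00-16:30 (subtract 5h to convert from UTC+5).
Freya in UTC: 08:00-11:30, 13:30-17:00 (subtract 6h to convert from UTC+6).
Rina ∩ Wei: 09:00-12:00, 13:00-14:00.
Rina ∩ Wei ∩ Gabriel: 09:00-12:00, 13:00-14:00.
Rina ∩ Wei ∩ Gabriel ∩ Jun: 09:00-10:00, 11:30-12:00, 13:00-14:00.
Rina ∩ Wei ∩ Gabriel ∩ Jun ∩ Freya: 09:00-10:00, 13:30-14:00.
The last common window of at least 60 minutes is 09:00-10:00; a 60-minute meeting can start as late as 09:00 and still end by 10:00.

09:00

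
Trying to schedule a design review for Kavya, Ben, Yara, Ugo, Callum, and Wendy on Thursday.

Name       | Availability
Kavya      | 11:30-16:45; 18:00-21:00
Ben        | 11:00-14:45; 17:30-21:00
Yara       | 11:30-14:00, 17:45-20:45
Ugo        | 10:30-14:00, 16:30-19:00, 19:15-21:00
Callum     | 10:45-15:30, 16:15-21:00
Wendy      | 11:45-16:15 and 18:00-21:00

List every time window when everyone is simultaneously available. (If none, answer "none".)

Kavya ∩ Ben: 11:30-14:45, 18:00-21:00.
Kavya ∩ Ben ∩ Yara: 11:30-14:00, 18:00-20:45.
Kavya ∩ Ben ∩ Yara ∩ Ugo: 11:30-14:00, 18:00-19:00, 19:15-20:45.
Kavya ∩ Ben ∩ Yara ∩ Ugo ∩ Callum: 11:30-14:00, 18:00-19:00, 19:15-20:45.
Kavya ∩ Ben ∩ Yara ∩ Ugo ∩ Callum ∩ Wendy: 11:45-14:00, 18:00-19:00, 19:15-20:45.

11:45-14:00, 18:00-19:00, 19:15-20:45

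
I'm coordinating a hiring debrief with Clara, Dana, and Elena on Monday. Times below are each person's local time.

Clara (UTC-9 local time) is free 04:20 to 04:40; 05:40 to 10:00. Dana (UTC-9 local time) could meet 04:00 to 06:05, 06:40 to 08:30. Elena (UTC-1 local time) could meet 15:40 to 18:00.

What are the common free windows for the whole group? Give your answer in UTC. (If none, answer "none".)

16:40-17:30

Clara in UTC: 13:20-13:40, 14:40-19:00 (add 9h to convert from UTC-9).
Dana in UTC: 13:00-15:05, 15:40-17:30 (add 9h to convert from UTC-9).
Elena in UTC: 16:40-19:00 (add 1h to convert from UTC-1).
Clara ∩ Dana: 13:20-13:40, 14:40-15:05, 15:40-17:30.
Clara ∩ Dana ∩ Elena: 16:40-17:30.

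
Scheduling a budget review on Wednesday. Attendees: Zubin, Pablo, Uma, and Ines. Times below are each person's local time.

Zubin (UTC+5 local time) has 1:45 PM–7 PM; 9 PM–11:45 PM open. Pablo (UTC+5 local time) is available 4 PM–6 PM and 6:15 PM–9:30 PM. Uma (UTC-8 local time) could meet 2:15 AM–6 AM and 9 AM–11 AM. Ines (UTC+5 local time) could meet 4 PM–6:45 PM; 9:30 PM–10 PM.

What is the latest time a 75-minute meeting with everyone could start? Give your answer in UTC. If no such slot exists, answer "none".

11:45

Zubin in UTC: 08:45-14:00, 16:00-18:45 (subtract 5h to convert from UTC+5).
Pablo in UTC: 11:00-13:00, 13:15-16:30 (subtract 5h to convert from UTC+5).
Uma in UTC: 10:15-14:00, 17:00-19:00 (add 8h to convert from UTC-8).
Ines in UTC: 11:00-13:45, 16:30-17:00 (subtract 5h to convert from UTC+5).
Zubin ∩ Pablo: 11:00-13:00, 13:15-14:00, 16:00-16:30.
Zubin ∩ Pablo ∩ Uma: 11:00-13:00, 13:15-14:00.
Zubin ∩ Pablo ∩ Uma ∩ Ines: 11:00-13:00, 13:15-13:45.
So the common availability across everyone is 11:00-13:00, 13:15-13:45.
The last common window of at least 75 minutes is 11:00-13:00; a 75-minute meeting can start as late as 11:45 and still end by 13:00.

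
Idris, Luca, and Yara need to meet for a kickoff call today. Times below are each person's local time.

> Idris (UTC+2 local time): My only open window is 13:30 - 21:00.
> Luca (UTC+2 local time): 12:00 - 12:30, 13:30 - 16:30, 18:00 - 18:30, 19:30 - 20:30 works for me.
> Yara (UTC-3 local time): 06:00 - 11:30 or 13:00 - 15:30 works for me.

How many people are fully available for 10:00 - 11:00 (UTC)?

Idris in UTC: 11:30-19:00 (subtract 2h to convert from UTC+2).
Luca in UTC: 10:00-10:30, 11:30-14:30, 16:00-16:30, 17:30-18:30 (subtract 2h to convert from UTC+2).
Yara in UTC: 09:00-14:30, 16:00-18:30 (add 3h to convert from UTC-3).
Yara can make the full 10:00-11:00 slot — that's 1.

1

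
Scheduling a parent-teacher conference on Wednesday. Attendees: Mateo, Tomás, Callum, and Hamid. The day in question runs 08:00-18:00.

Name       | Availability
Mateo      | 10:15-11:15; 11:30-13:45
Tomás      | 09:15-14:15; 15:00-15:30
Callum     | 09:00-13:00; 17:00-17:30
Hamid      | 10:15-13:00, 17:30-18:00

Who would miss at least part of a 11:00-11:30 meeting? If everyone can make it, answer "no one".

Mateo

Mateo: not fully free for 11:00-11:30. Tomás: free for 11:00-11:30. Callum: free for 11:00-11:30. Hamid: free for 11:00-11:30.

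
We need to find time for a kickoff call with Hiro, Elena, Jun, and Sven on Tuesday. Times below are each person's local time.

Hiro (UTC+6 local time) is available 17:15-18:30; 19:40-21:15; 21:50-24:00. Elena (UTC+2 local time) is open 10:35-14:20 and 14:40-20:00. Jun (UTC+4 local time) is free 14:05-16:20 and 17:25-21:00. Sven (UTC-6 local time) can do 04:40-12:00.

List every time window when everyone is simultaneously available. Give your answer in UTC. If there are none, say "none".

11:15-12:20, 13:40-15:15, 15:50-17:00

Hiro in UTC: 11:15-12:30, 13:40-15:15, 15:50-18:00 (subtract 6h to convert from UTC+6).
Elena in UTC: 08:35-12:20, 12:40-18:00 (subtract 2h to convert from UTC+2).
Jun in UTC: 10:05-12:20, 13:25-17:00 (subtract 4h to convert from UTC+4).
Sven in UTC: 10:40-18:00 (add 6h to convert from UTC-6).
Hiro ∩ Elena: 11:15-12:20, 13:40-15:15, 15:50-18:00.
Hiro ∩ Elena ∩ Jun: 11:15-12:20, 13:40-15:15, 15:50-17:00.
Hiro ∩ Elena ∩ Jun ∩ Sven: 11:15-12:20, 13:40-15:15, 15:50-17:00.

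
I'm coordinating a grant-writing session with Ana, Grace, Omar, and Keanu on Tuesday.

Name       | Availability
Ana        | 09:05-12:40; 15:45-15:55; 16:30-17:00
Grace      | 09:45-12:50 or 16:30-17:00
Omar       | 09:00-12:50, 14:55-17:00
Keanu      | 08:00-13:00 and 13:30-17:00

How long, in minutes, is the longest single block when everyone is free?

Ana ∩ Grace: 09:45-12:40, 16:30-17:00.
Ana ∩ Grace ∩ Omar: 09:45-12:40, 16:30-17:00.
Ana ∩ Grace ∩ Omar ∩ Keanu: 09:45-12:40, 16:30-17:00.
The longest is 09:45-12:40 at 175 minutes.

175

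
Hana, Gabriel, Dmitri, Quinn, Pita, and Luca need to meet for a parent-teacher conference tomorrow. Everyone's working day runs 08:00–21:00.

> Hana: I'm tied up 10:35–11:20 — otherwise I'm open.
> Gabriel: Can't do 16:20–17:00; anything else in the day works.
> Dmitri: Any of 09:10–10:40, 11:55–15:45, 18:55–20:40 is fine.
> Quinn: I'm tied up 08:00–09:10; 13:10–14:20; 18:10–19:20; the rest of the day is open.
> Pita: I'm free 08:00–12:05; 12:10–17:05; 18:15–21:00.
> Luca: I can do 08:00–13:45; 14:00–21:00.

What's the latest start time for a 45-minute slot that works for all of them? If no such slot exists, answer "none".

19:55

Hana free: 08:00-10:35, 11:20-21:00 (invert busy blocks within the working day).
Gabriel free: 08:00-16:20, 17:00-21:00 (invert busy blocks within the working day).
Dmitri free: 09:10-10:40, 11:55-15:45, 18:55-20:40.
Quinn free: 09:10-13:10, 14:20-18:10, 19:20-21:00 (invert busy blocks within the working day).
Pita free: 08:00-12:05, 12:10-17:05, 18:15-21:00.
Luca free: 08:00-13:45, 14:00-21:00.
Hana ∩ Gabriel: 08:00-10:35, 11:20-16:20, 17:00-21:00.
Hana ∩ Gabriel ∩ Dmitri: 09:10-10:35, 11:55-15:45, 18:55-20:40.
Hana ∩ Gabriel ∩ Dmitri ∩ Quinn: 09:10-10:35, 11:55-13:10, 14:20-15:45, 19:20-20:40.
Hana ∩ Gabriel ∩ Dmitri ∩ Quinn ∩ Pita: 09:10-10:35, 11:55-12:05, 12:10-13:10, 14:20-15:45, 19:20-20:40.
Hana ∩ Gabriel ∩ Dmitri ∩ Quinn ∩ Pita ∩ Luca: 09:10-10:35, 11:55-12:05, 12:10-13:10, 14:20-15:45, 19:20-20:40.
The last common window of at least 45 minutes is 19:20-20:40; a 45-minute meeting can start as late as 19:55 and still end by 20:40.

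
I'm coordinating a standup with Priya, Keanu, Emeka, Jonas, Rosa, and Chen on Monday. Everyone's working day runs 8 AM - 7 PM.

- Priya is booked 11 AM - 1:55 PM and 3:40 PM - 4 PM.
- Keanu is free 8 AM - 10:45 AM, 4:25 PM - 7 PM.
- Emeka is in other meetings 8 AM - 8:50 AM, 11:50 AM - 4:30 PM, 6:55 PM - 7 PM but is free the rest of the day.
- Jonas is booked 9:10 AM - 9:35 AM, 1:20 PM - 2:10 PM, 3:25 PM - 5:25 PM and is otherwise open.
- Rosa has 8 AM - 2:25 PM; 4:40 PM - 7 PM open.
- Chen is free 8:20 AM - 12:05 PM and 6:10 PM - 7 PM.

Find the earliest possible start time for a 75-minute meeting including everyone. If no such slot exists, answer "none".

Priya free: 08:00-11:00, 13:55-15:40, 16:00-19:00 (invert busy blocks within the working day).
Keanu free: 08:00-10:45, 16:25-19:00.
Emeka free: 08:50-11:50, 16:30-18:55 (invert busy blocks within the working day).
Jonas free: 08:00-09:10, 09:35-13:20, 14:10-15:25, 17:25-19:00 (invert busy blocks within the working day).
Rosa free: 08:00-14:25, 16:40-19:00.
Chen free: 08:20-12:05, 18:10-19:00.
Priya ∩ Keanu: 08:00-10:45, 16:25-19:00.
Priya ∩ Keanu ∩ Emeka: 08:50-10:45, 16:30-18:55.
Priya ∩ Keanu ∩ Emeka ∩ Jonas: 08:50-09:10, 09:35-10:45, 17:25-18:55.
Priya ∩ Keanu ∩ Emeka ∩ Jonas ∩ Rosa: 08:50-09:10, 09:35-10:45, 17:25-18:55.
Priya ∩ Keanu ∩ Emeka ∩ Jonas ∩ Rosa ∩ Chen: 08:50-09:10, 09:35-10:45, 18:10-18:55.
So the common availability across everyone is 08:50-09:10, 09:35-10:45, 18:10-18:55.
No common window is at least 75 minutes long.

none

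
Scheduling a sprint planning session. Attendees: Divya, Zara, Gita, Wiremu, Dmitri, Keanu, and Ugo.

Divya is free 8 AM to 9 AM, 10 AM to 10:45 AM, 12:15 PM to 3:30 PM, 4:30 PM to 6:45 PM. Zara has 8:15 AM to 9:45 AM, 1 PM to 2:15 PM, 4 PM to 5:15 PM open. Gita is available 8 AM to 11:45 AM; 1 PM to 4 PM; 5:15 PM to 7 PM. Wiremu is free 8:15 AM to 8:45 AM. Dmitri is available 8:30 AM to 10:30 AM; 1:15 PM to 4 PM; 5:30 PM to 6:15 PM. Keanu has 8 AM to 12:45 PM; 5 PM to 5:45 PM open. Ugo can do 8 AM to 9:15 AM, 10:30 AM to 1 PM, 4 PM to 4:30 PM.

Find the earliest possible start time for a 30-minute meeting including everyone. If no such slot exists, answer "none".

none

Divya ∩ Zara: 08:15-09:00, 13:00-14:15, 16:30-17:15.
Divya ∩ Zara ∩ Gita: 08:15-09:00, 13:00-14:15.
Divya ∩ Zara ∩ Gita ∩ Wiremu: 08:15-08:45.
Divya ∩ Zara ∩ Gita ∩ Wiremu ∩ Dmitri: 08:30-08:45.
Divya ∩ Zara ∩ Gita ∩ Wiremu ∩ Dmitri ∩ Keanu: 08:30-08:45.
Divya ∩ Zara ∩ Gita ∩ Wiremu ∩ Dmitri ∩ Keanu ∩ Ugo: 08:30-08:45.
No common window is at least 30 minutes long.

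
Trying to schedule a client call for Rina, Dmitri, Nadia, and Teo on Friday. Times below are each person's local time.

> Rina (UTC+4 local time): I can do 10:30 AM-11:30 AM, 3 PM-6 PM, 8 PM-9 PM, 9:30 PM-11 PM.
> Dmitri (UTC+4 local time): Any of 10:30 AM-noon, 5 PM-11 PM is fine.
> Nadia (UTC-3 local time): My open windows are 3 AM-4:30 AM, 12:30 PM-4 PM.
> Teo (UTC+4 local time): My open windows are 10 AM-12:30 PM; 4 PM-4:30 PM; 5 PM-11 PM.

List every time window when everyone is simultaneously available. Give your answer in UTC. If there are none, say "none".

Rina in UTC: 06:30-07:30, 11:00-14:00, 16:00-17:00, 17:30-19:00 (subtract 4h to convert from UTC+4).
Dmitri in UTC: 06:30-08:00, 13:00-19:00 (subtract 4h to convert from UTC+4).
Nadia in UTC: 06:00-07:30, 15:30-19:00 (add 3h to convert from UTC-3).
Teo in UTC: 06:00-08:30, 12:00-12:30, 13:00-19:00 (subtract 4h to convert from UTC+4).
Rina ∩ Dmitri: 06:30-07:30, 13:00-14:00, 16:00-17:00, 17:30-19:00.
Rina ∩ Dmitri ∩ Nadia: 06:30-07:30, 16:00-17:00, 17:30-19:00.
Rina ∩ Dmitri ∩ Nadia ∩ Teo: 06:30-07:30, 16:00-17:00, 17:30-19:00.
Those are the intersection windows.

06:30-07:30, 16:00-17:00, 17:30-19:00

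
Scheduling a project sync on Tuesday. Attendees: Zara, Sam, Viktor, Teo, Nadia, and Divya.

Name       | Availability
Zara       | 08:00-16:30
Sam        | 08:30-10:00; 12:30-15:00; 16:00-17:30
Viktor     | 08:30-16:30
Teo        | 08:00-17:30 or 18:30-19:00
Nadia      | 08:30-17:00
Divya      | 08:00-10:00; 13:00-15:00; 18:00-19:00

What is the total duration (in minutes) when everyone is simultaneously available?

Zara ∩ Sam: 08:30-10:00, 12:30-15:00, 16:00-16:30.
Zara ∩ Sam ∩ Viktor: 08:30-10:00, 12:30-15:00, 16:00-16:30.
Zara ∩ Sam ∩ Viktor ∩ Teo: 08:30-10:00, 12:30-15:00, 16:00-16:30.
Zara ∩ Sam ∩ Viktor ∩ Teo ∩ Nadia: 08:30-10:00, 12:30-15:00, 16:00-16:30.
Zara ∩ Sam ∩ Viktor ∩ Teo ∩ Nadia ∩ Divya: 08:30-10:00, 13:00-15:00.
Summing the common windows: 90 + 120 = 210 minutes.

210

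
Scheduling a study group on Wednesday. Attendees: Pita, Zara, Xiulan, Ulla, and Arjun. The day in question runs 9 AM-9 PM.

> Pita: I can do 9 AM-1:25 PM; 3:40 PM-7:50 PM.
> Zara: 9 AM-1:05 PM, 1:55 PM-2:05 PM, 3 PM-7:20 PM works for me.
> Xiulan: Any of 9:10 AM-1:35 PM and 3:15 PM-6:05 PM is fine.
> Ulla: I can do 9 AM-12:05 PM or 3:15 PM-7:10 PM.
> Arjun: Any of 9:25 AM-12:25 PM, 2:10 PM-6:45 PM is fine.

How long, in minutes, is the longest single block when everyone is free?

Pita ∩ Zara: 09:00-13:05, 15:40-19:20.
Pita ∩ Zara ∩ Xiulan: 09:10-13:05, 15:40-18:05.
Pita ∩ Zara ∩ Xiulan ∩ Ulla: 09:10-12:05, 15:40-18:05.
Pita ∩ Zara ∩ Xiulan ∩ Ulla ∩ Arjun: 09:25-12:05, 15:40-18:05.
The longest is 09:25-12:05 at 160 minutes.

160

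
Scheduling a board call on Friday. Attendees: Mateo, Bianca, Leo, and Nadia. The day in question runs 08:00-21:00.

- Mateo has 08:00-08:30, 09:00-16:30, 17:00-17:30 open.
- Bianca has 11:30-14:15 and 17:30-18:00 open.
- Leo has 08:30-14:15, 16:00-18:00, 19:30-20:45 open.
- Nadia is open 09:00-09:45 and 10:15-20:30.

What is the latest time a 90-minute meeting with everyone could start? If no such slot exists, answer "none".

Mateo ∩ Bianca: 11:30-14:15.
Mateo ∩ Bianca ∩ Leo: 11:30-14:15.
Mateo ∩ Bianca ∩ Leo ∩ Nadia: 11:30-14:15.
So the common availability across everyone is 11:30-14:15.
The last common window of at least 90 minutes is 11:30-14:15; a 90-minute meeting can start as late as 12:45 and still end by 14:15.

12:45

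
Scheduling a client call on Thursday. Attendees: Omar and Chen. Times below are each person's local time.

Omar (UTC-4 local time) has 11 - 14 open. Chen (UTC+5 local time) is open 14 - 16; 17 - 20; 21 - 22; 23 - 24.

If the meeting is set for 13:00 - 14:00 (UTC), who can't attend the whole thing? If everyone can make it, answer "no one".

Omar in UTC: 15:00-18:00 (add 4h to convert from UTC-4).
Chen in UTC: 09:00-11:00, 12:00-15:00, 16:00-17:00, 18:00-19:00 (subtract 5h to convert from UTC+5).
Omar: not fully free for 13:00-14:00. Chen: free for 13:00-14:00.

Omar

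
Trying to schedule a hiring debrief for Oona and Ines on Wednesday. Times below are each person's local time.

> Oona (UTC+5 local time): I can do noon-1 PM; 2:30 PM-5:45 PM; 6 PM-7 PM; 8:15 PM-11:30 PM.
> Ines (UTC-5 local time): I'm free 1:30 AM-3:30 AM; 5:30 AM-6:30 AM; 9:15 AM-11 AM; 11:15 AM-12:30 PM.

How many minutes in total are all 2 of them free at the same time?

Oona in UTC: 07:00-08:00, 09:30-12:45, 13:00-14:00, 15:15-18:30 (subtract 5h to convert from UTC+5).
Ines in UTC: 06:30-08:30, 10:30-11:30, 14:15-16:00, 16:15-17:30 (add 5h to convert from UTC-5).
Oona ∩ Ines: 07:00-08:00, 10:30-11:30, 15:15-16:00, 16:15-17:30.
Summing the common windows: 60 + 60 + 45 + 75 = 240 minutes.

240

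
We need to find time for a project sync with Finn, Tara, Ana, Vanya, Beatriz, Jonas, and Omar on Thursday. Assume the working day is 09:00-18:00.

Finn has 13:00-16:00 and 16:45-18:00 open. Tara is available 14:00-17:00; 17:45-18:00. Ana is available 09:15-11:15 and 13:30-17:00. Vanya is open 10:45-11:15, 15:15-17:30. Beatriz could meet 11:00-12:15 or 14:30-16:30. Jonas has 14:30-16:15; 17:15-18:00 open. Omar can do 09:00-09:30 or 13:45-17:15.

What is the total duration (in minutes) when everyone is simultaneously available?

45

Finn ∩ Tara: 14:00-16:00, 16:45-17:00, 17:45-18:00.
Finn ∩ Tara ∩ Ana: 14:00-16:00, 16:45-17:00.
Finn ∩ Tara ∩ Ana ∩ Vanya: 15:15-16:00, 16:45-17:00.
Finn ∩ Tara ∩ Ana ∩ Vanya ∩ Beatriz: 15:15-16:00.
Finn ∩ Tara ∩ Ana ∩ Vanya ∩ Beatriz ∩ Jonas: 15:15-16:00.
Finn ∩ Tara ∩ Ana ∩ Vanya ∩ Beatriz ∩ Jonas ∩ Omar: 15:15-16:00.
That's a single block of 45 minutes.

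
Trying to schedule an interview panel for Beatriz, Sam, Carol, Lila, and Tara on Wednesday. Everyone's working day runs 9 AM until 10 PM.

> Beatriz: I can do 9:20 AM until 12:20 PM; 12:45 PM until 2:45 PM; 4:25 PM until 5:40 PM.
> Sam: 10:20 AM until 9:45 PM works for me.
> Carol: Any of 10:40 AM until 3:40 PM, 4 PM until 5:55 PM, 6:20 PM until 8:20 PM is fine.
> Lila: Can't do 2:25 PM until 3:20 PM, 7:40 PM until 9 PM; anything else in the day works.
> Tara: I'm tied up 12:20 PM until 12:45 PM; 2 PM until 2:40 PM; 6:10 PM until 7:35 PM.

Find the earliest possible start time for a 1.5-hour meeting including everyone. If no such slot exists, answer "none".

10:40

Beatriz free: 09:20-12:20, 12:45-14:45, 16:25-17:40.
Sam free: 10:20-21:45.
Carol free: 10:40-15:40, 16:00-17:55, 18:20-20:20.
Lila free: 09:00-14:25, 15:20-19:40, 21:00-22:00 (invert busy blocks within the working day).
Tara free: 09:00-12:20, 12:45-14:00, 14:40-18:10, 19:35-22:00 (invert busy blocks within the working day).
Beatriz ∩ Sam: 10:20-12:20, 12:45-14:45, 16:25-17:40.
Beatriz ∩ Sam ∩ Carol: 10:40-12:20, 12:45-14:45, 16:25-17:40.
Beatriz ∩ Sam ∩ Carol ∩ Lila: 10:40-12:20, 12:45-14:25, 16:25-17:40.
Beatriz ∩ Sam ∩ Carol ∩ Lila ∩ Tara: 10:40-12:20, 12:45-14:00, 16:25-17:40.
The first common window of at least 90 minutes is 10:40-12:20, so the earliest start is 10:40.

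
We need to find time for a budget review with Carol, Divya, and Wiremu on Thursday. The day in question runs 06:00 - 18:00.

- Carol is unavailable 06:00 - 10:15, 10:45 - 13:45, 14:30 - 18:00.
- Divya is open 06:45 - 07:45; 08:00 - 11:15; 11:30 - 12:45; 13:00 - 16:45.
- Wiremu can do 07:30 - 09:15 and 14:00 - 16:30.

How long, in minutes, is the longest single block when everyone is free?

30

Carol free: 10:15-10:45, 13:45-14:30 (invert busy blocks within the working day).
Divya free: 06:45-07:45, 08:00-11:15, 11:30-12:45, 13:00-16:45.
Wiremu free: 07:30-09:15, 14:00-16:30.
Carol ∩ Divya: 10:15-10:45, 13:45-14:30.
Carol ∩ Divya ∩ Wiremu: 14:00-14:30.
The longest is 14:00-14:30 at 30 minutes.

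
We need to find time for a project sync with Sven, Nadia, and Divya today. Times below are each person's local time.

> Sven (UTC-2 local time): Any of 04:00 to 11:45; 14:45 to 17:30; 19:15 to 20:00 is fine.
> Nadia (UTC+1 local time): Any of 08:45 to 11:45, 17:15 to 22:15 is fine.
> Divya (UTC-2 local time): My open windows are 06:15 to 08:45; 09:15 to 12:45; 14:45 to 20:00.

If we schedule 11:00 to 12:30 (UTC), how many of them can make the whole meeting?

1

Sven in UTC: 06:00-13:45, 16:45-19:30, 21:15-22:00 (add 2h to convert from UTC-2).
Nadia in UTC: 07:45-10:45, 16:15-21:15 (subtract 1h to convert from UTC+1).
Divya in UTC: 08:15-10:45, 11:15-14:45, 16:45-22:00 (add 2h to convert from UTC-2).
Sven can make the full 11:00-12:30 slot — that's 1.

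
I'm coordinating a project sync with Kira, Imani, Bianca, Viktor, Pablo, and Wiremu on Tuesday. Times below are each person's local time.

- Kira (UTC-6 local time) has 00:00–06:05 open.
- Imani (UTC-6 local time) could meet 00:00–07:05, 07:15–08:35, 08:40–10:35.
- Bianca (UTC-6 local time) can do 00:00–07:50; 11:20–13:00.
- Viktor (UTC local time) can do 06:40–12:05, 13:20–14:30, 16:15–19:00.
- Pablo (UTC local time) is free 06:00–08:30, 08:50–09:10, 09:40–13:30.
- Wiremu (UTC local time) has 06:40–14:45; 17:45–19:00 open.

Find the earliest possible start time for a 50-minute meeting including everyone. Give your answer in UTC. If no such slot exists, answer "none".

Kira in UTC: 06:00-12:05 (add 6h to convert from UTC-6).
Imani in UTC: 06:00-13:05, 13:15-14:35, 14:40-16:35 (add 6h to convert from UTC-6).
Bianca in UTC: 06:00-13:50, 17:20-19:00 (add 6h to convert from UTC-6).
Viktor in UTC: 06:40-12:05, 13:20-14:30, 16:15-19:00.
Pablo in UTC: 06:00-08:30, 08:50-09:10, 09:40-13:30.
Wiremu in UTC: 06:40-14:45, 17:45-19:00.
Kira ∩ Imani: 06:00-12:05.
Kira ∩ Imani ∩ Bianca: 06:00-12:05.
Kira ∩ Imani ∩ Bianca ∩ Viktor: 06:40-12:05.
Kira ∩ Imani ∩ Bianca ∩ Viktor ∩ Pablo: 06:40-08:30, 08:50-09:10, 09:40-12:05.
Kira ∩ Imani ∩ Bianca ∩ Viktor ∩ Pablo ∩ Wiremu: 06:40-08:30, 08:50-09:10, 09:40-12:05.
So the common availability across everyone is 06:40-08:30, 08:50-09:10, 09:40-12:05.
The first common window of at least 50 minutes is 06:40-08:30, so the earliest start is 06:40.

06:40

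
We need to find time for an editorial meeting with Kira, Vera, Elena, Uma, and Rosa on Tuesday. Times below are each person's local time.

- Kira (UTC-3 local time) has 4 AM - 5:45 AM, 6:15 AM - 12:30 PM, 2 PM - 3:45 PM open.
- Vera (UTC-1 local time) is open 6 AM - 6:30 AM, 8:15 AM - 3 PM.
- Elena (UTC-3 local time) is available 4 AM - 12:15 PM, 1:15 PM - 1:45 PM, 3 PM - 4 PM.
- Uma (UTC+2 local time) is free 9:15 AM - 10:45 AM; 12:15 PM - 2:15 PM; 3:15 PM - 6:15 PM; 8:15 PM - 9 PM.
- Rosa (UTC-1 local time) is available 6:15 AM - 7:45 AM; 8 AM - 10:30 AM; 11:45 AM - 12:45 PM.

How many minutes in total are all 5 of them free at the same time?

Kira in UTC: 07:00-08:45, 09:15-15:30, 17:00-18:45 (add 3h to convert from UTC-3).
Vera in UTC: 07:00-07:30, 09:15-16:00 (add 1h to convert from UTC-1).
Elena in UTC: 07:00-15:15, 16:15-16:45, 18:00-19:00 (add 3h to convert from UTC-3).
Uma in UTC: 07:15-08:45, 10:15-12:15, 13:15-16:15, 18:15-19:00 (subtract 2h to convert from UTC+2).
Rosa in UTC: 07:15-08:45, 09:00-11:30, 12:45-13:45 (add 1h to convert from UTC-1).
Kira ∩ Vera: 07:00-07:30, 09:15-15:30.
Kira ∩ Vera ∩ Elena: 07:00-07:30, 09:15-15:15.
Kira ∩ Vera ∩ Elena ∩ Uma: 07:15-07:30, 10:15-12:15, 13:15-15:15.
Kira ∩ Vera ∩ Elena ∩ Uma ∩ Rosa: 07:15-07:30, 10:15-11:30, 13:15-13:45.
Summing the common windows: 15 + 75 + 30 = 120 minutes.

120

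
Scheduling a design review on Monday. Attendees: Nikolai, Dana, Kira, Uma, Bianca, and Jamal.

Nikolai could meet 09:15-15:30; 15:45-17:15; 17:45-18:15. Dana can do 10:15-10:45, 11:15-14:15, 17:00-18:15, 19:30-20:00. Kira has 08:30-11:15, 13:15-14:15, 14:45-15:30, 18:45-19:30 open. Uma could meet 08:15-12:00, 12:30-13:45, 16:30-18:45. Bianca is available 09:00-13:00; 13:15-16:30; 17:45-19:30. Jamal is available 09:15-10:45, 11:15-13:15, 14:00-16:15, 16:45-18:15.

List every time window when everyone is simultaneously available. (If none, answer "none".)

Nikolai ∩ Dana: 10:15-10:45, 11:15-14:15, 17:00-17:15, 17:45-18:15.
Nikolai ∩ Dana ∩ Kira: 10:15-10:45, 13:15-14:15.
Nikolai ∩ Dana ∩ Kira ∩ Uma: 10:15-10:45, 13:15-13:45.
Nikolai ∩ Dana ∩ Kira ∩ Uma ∩ Bianca: 10:15-10:45, 13:15-13:45.
Nikolai ∩ Dana ∩ Kira ∩ Uma ∩ Bianca ∩ Jamal: 10:15-10:45.
So the common availability across everyone is 10:15-10:45.

10:15-10:45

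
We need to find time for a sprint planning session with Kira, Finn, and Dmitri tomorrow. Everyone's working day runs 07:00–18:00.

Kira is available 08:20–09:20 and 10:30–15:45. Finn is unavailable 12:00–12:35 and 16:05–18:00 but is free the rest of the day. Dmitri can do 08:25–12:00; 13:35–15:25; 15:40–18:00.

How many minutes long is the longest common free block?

Kira free: 08:20-09:20, 10:30-15:45.
Finn free: 07:00-12:00, 12:35-16:05 (invert busy blocks within the working day).
Dmitri free: 08:25-12:00, 13:35-15:25, 15:40-18:00.
Kira ∩ Finn: 08:20-09:20, 10:30-12:00, 12:35-15:45.
Kira ∩ Finn ∩ Dmitri: 08:25-09:20, 10:30-12:00, 13:35-15:25, 15:40-15:45.
The longest is 13:35-15:25 at 110 minutes.

110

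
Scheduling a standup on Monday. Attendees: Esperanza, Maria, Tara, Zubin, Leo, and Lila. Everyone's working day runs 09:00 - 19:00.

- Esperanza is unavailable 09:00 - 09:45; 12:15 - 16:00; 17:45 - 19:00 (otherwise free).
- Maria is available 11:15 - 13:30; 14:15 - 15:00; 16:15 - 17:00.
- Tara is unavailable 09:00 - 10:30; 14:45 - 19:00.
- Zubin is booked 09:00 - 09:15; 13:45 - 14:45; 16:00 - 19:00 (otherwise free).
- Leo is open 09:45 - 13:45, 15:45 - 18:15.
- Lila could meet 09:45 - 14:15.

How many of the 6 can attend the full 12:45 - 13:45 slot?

4

Esperanza free: 09:45-12:15, 16:00-17:45 (invert busy blocks within the working day).
Maria free: 11:15-13:30, 14:15-15:00, 16:15-17:00.
Tara free: 10:30-14:45 (invert busy blocks within the working day).
Zubin free: 09:15-13:45, 14:45-16:00 (invert busy blocks within the working day).
Leo free: 09:45-13:45, 15:45-18:15.
Lila free: 09:45-14:15.
Tara, Zubin, Leo, and Lila can make the full 12:45-13:45 slot — that's 4.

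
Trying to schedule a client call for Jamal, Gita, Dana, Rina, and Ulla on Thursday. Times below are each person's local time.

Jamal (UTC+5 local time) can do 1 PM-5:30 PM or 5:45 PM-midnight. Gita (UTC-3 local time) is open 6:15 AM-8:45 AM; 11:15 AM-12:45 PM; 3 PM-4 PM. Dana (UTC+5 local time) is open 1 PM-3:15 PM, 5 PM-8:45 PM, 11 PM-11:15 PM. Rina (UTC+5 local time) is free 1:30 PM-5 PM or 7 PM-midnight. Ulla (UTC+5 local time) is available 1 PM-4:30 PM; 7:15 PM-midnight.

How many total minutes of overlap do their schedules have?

Jamal in UTC: 08:00-12:30, 12:45-19:00 (subtract 5h to convert from UTC+5).
Gita in UTC: 09:15-11:45, 14:15-15:45, 18:00-19:00 (add 3h to convert from UTC-3).
Dana in UTC: 08:00-10:15, 12:00-15:45, 18:00-18:15 (subtract 5h to convert from UTC+5).
Rina in UTC: 08:30-12:00, 14:00-19:00 (subtract 5h to convert from UTC+5).
Ulla in UTC: 08:00-11:30, 14:15-19:00 (subtract 5h to convert from UTC+5).
Jamal ∩ Gita: 09:15-11:45, 14:15-15:45, 18:00-19:00.
Jamal ∩ Gita ∩ Dana: 09:15-10:15, 14:15-15:45, 18:00-18:15.
Jamal ∩ Gita ∩ Dana ∩ Rina: 09:15-10:15, 14:15-15:45, 18:00-18:15.
Jamal ∩ Gita ∩ Dana ∩ Rina ∩ Ulla: 09:15-10:15, 14:15-15:45, 18:00-18:15.
Summing the common windows: 60 + 90 + 15 = 165 minutes.

165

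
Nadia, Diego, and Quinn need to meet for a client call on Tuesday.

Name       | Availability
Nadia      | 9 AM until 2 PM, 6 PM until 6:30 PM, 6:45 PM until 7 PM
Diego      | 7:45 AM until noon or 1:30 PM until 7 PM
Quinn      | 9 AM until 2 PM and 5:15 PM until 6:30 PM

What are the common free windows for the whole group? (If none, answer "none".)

09:00-12:00, 13:30-14:00, 18:00-18:30

Nadia ∩ Diego: 09:00-12:00, 13:30-14:00, 18:00-18:30, 18:45-19:00.
Nadia ∩ Diego ∩ Quinn: 09:00-12:00, 13:30-14:00, 18:00-18:30.
Those are the intersection windows.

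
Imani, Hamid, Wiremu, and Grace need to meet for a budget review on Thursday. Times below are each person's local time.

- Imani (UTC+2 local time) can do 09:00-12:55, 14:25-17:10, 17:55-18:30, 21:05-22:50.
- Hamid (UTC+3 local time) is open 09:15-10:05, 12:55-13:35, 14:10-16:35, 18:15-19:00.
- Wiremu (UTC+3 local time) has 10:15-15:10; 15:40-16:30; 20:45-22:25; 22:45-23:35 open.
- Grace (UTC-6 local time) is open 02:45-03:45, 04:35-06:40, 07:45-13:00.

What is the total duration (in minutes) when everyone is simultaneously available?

0

Imani in UTC: 07:00-10:55, 12:25-15:10, 15:55-16:30, 19:05-20:50 (subtract 2h to convert from UTC+2).
Hamid in UTC: 06:15-07:05, 09:55-10:35, 11:10-13:35, 15:15-16:00 (subtract 3h to convert from UTC+3).
Wiremu in UTC: 07:15-12:10, 12:40-13:30, 17:45-19:25, 19:45-20:35 (subtract 3h to convert from UTC+3).
Grace in UTC: 08:45-09:45, 10:35-12:40, 13:45-19:00 (add 6h to convert from UTC-6).
Imani ∩ Hamid: 07:00-07:05, 09:55-10:35, 12:25-13:35, 15:55-16:00.
Imani ∩ Hamid ∩ Wiremu: 09:55-10:35, 12:40-13:30.
Imani ∩ Hamid ∩ Wiremu ∩ Grace: ∅.
There is no time when everyone is free.
There is no common window, so the total is 0 minutes.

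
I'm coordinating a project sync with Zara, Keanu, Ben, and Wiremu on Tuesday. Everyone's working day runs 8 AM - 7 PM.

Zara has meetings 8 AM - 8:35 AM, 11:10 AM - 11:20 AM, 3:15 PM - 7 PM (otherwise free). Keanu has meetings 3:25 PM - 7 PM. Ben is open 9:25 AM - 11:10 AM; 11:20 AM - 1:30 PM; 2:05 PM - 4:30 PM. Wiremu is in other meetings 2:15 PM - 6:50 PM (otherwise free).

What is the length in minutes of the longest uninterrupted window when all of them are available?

130

Zara free: 08:35-11:10, 11:20-15:15 (invert busy blocks within the working day).
Keanu free: 08:00-15:25 (invert busy blocks within the working day).
Ben free: 09:25-11:10, 11:20-13:30, 14:05-16:30.
Wiremu free: 08:00-14:15, 18:50-19:00 (invert busy blocks within the working day).
Zara ∩ Keanu: 08:35-11:10, 11:20-15:15.
Zara ∩ Keanu ∩ Ben: 09:25-11:10, 11:20-13:30, 14:05-15:15.
Zara ∩ Keanu ∩ Ben ∩ Wiremu: 09:25-11:10, 11:20-13:30, 14:05-14:15.
So the common availability across everyone is 09:25-11:10, 11:20-13:30, 14:05-14:15.
The longest is 11:20-13:30 at 130 minutes.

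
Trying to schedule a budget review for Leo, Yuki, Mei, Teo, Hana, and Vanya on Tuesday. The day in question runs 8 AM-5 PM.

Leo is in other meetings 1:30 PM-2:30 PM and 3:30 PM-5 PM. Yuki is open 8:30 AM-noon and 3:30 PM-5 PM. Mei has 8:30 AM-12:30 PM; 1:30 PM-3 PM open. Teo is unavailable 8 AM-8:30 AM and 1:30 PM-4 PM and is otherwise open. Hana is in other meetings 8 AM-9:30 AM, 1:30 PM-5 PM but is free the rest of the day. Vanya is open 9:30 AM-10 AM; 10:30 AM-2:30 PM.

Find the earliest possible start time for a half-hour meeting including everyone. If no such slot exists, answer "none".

09:30

Leo free: 08:00-13:30, 14:30-15:30 (invert busy blocks within the working day).
Yuki free: 08:30-12:00, 15:30-17:00.
Mei free: 08:30-12:30, 13:30-15:00.
Teo free: 08:30-13:30, 16:00-17:00 (invert busy blocks within the working day).
Hana free: 09:30-13:30 (invert busy blocks within the working day).
Vanya free: 09:30-10:00, 10:30-14:30.
Leo ∩ Yuki: 08:30-12:00.
Leo ∩ Yuki ∩ Mei: 08:30-12:00.
Leo ∩ Yuki ∩ Mei ∩ Teo: 08:30-12:00.
Leo ∩ Yuki ∩ Mei ∩ Teo ∩ Hana: 09:30-12:00.
Leo ∩ Yuki ∩ Mei ∩ Teo ∩ Hana ∩ Vanya: 09:30-10:00, 10:30-12:00.
The first common window of at least 30 minutes is 09:30-10:00, so the earliest start is 09:30.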